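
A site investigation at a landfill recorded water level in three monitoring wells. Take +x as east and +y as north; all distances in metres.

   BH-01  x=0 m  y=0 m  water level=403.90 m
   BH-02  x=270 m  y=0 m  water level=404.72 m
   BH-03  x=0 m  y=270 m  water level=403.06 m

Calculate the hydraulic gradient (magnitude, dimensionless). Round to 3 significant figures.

∂h/∂x = (404.72 − 403.90) / (270 − 0) = +0.003037
∂h/∂y = (403.06 − 403.90) / (270 − 0) = -0.003111
|∇h| = √(0.003037² + -0.003111²) = 0.004348

0.00435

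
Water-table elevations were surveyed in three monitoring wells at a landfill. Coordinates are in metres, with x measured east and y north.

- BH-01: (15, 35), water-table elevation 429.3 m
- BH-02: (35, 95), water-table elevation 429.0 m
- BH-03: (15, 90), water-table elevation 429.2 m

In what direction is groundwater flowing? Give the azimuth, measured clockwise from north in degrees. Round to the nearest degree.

079°

Three-point gradient (reference BH-01): Δ to BH-02 = (20, 60, -0.3), Δ to BH-03 = (0, 55, -0.1).
∂h/∂x = -0.009545, ∂h/∂y = -0.001818 (det = 1100).
Flow direction (−∇h) has components (+0.009545 E, +0.001818 N).
Azimuth = atan2(E, N) = atan2(+0.009545, +0.001818) = 79.2° ≈ 079°.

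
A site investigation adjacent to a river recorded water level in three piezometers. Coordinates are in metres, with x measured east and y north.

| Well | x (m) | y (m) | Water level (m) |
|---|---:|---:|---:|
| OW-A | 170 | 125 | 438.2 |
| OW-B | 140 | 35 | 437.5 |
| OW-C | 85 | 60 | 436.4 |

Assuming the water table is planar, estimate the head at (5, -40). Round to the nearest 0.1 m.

Taking OW-A as reference: OW-B−OW-A = (-30, -90, -0.7); OW-C−OW-A = (-85, -65, -1.8).
Solve a·Δx + b·Δy = Δh: det = (-30)·(-65) − (-85)·(-90) = -5700.
∂h/∂x = [(-0.7)·(-65) − (-1.8)·(-90)] / -5700 = +0.02044
∂h/∂y = [(-30)·(-1.8) − (-85)·(-0.7)] / -5700 = +0.0009649
h(5, -40) = 438.2 + (+0.02044)·(-165) + (+0.0009649)·(-165) = 438.2 -3.372 -0.159 = 434.668 m.

434.7 m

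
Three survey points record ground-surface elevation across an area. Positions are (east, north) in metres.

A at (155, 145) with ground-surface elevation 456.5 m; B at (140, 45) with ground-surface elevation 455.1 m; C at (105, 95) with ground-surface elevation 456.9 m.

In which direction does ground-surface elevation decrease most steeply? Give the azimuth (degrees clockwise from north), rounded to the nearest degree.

125°

Three-point gradient (reference A): Δ to B = (-15, -100, -1.4), Δ to C = (-50, -50, +0.4).
∂z/∂x = -0.02588, ∂z/∂y = +0.01788 (det = -4250).
Steepest decrease is along −∇f: components (+0.02588 E, -0.01788 N).
Azimuth = atan2(+0.02588, -0.01788) = 124.6° ≈ 125°.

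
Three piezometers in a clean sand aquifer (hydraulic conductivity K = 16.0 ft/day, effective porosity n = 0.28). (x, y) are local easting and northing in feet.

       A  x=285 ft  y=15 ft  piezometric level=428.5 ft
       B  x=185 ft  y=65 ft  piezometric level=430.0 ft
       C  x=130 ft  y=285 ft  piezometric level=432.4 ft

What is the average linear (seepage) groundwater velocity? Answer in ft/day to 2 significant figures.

Differences from A: to B (Δx, Δy, Δh) = (-100, 50, +1.5); to C = (-155, 270, +3.9).
Determinant of the coordinate differences = (-100)·270 − (-155)·50 = -19250.
∂h/∂x = [(+1.5)·270 − (+3.9)·50] / -19250 = -0.01091
∂h/∂y = [(-100)·(+3.9) − (-155)·(+1.5)] / -19250 = +0.008182
|∇h| = √(-0.01091² + 0.008182²) = 0.01364
Seepage velocity v = K·i/n = 16.0 × 0.01364 / 0.28 = 0.7794 ft/day.

0.78 ft/day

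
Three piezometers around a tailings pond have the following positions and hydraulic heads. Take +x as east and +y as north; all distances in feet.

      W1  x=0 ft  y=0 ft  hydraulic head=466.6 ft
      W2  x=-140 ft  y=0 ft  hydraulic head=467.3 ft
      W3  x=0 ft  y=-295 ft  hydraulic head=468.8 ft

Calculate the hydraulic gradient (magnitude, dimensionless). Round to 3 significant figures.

∂h/∂x = (467.3 − 466.6) / (-140 − 0) = -0.005000
∂h/∂y = (468.8 − 466.6) / (-295 − 0) = -0.007458
|∇h| = √(-0.005000² + -0.007458²) = 0.008979

0.00898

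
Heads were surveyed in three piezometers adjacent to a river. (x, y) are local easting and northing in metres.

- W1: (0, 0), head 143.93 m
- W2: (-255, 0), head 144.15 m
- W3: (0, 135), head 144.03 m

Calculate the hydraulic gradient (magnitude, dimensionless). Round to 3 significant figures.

0.00114

∂h/∂x = (144.15 − 143.93) / (-255 − 0) = -0.0008627
∂h/∂y = (144.03 − 143.93) / (135 − 0) = +0.0007407
|∇h| = √(-0.0008627² + 0.0007407²) = 0.001137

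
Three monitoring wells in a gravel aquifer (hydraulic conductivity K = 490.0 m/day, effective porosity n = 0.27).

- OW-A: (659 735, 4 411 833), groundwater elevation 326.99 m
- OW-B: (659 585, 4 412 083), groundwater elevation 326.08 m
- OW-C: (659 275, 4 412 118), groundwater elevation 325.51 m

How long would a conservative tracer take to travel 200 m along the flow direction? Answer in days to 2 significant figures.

Taking OW-A as reference: OW-B−OW-A = (-150, 250, -0.91); OW-C−OW-A = (-460, 285, -1.48).
Solve a·Δx + b·Δy = Δh: det = (-150)·285 − (-460)·250 = 72250.
∂h/∂x = [(-0.91)·285 − (-1.48)·250] / 72250 = +0.001531
∂h/∂y = [(-150)·(-1.48) − (-460)·(-0.91)] / 72250 = -0.002721
|∇h| = √(0.001531² + -0.002721²) = 0.003122
Seepage velocity v = K·i/n = 490.0 × 0.003122 / 0.27 = 5.666 m/day.
t = 200 / 5.666 = 35.3 days.

35 days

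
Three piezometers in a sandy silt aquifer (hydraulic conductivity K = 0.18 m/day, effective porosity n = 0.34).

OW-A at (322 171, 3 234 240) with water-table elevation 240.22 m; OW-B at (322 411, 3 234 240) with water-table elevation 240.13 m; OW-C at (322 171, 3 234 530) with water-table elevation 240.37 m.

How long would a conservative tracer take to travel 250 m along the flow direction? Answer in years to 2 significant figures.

2000 years

∂h/∂x = (240.13 − 240.22) / (322411 − 322171) = -0.0003750
∂h/∂y = (240.37 − 240.22) / (3234530 − 3234240) = +0.0005172
|∇h| = √(-0.0003750² + 0.0005172²) = 0.0006388
Seepage velocity v = K·i/n = 0.18 × 0.0006388 / 0.34 = 0.0003382 m/day.
t = 250 / 0.0003382 = 7.392e+05 days = 2.02e+03 years.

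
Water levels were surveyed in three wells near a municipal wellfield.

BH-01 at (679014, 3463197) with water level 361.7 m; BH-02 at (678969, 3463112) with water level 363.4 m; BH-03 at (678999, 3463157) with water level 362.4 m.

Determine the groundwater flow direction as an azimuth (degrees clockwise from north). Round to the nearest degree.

With h = a·x + b·y + c and BH-01 as origin, the differences give:
  (-45)·a + (-85)·b = +1.7
  (-15)·a + (-40)·b = +0.7
Eliminate b (×(-40) and ×(-85), subtract): 525·a = -8.50 → a = ∂h/∂x = -0.01619
Back-substitute: b = ∂h/∂y = -0.01143.
Flow direction (−∇h) has components (+0.01619 E, +0.01143 N).
Azimuth = atan2(E, N) = atan2(+0.01619, +0.01143) = 54.8° ≈ 055°.

055°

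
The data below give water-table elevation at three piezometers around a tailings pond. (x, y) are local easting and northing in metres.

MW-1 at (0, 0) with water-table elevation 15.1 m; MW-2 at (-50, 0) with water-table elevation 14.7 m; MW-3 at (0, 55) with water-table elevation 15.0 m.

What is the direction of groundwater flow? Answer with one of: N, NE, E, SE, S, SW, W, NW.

∂h/∂x = (14.7 − 15.1) / (-50 − 0) = +0.008000
∂h/∂y = (15.0 − 15.1) / (55 − 0) = -0.001818
Flow = −∇h = (-0.008000 east, +0.001818 north), which points west.

W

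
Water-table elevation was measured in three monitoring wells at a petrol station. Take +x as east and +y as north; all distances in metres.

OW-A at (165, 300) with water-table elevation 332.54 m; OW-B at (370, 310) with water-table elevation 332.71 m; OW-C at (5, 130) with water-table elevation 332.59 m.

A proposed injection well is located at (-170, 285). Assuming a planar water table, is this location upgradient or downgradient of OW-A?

Three-point gradient (reference OW-A): Δ to OW-B = (205, 10, +0.17), Δ to OW-C = (-160, -170, +0.05).
∂h/∂x = +0.0008842, ∂h/∂y = -0.001126 (det = -33250).
Head at (-170, 285) = 332.54 + (+0.0008842)·(-335) + (-0.001126)·(-15) = 332.26 m.
That is lower than the 332.54 m at OW-A, so the point is downgradient.

downgradient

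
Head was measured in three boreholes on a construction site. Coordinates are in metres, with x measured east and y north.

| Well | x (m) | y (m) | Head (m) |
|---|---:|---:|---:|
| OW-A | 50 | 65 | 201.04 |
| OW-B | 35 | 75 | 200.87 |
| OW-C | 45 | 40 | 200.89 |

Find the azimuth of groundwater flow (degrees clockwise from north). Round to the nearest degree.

256°

Three-point gradient (reference OW-A): Δ to OW-B = (-15, 10, -0.17), Δ to OW-C = (-5, -25, -0.15).
∂h/∂x = +0.01353, ∂h/∂y = +0.003294 (det = 425).
Flow direction (−∇h) has components (-0.01353 E, -0.003294 N).
Azimuth = atan2(E, N) = atan2(-0.01353, -0.003294) = 256.3° ≈ 256°.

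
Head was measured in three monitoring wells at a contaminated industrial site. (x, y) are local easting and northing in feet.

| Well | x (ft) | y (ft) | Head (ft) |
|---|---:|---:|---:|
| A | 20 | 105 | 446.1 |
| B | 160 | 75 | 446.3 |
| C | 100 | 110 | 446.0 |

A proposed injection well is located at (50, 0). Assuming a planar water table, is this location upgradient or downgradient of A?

upgradient

With h = a·x + b·y + c and A as origin, the differences give:
  140·a + (-30)·b = +0.2
  80·a + 5·b = -0.1
Eliminate b (×5 and ×(-30), subtract): 3100·a = -2.00 → a = ∂h/∂x = -0.0006452
Back-substitute: b = ∂h/∂y = -0.009677.
Head at (50, 0) = 446.1 + (-0.0006452)·(30) + (-0.009677)·(-105) = 447.10 ft.
That is higher than the 446.1 ft at A, so the point is upgradient.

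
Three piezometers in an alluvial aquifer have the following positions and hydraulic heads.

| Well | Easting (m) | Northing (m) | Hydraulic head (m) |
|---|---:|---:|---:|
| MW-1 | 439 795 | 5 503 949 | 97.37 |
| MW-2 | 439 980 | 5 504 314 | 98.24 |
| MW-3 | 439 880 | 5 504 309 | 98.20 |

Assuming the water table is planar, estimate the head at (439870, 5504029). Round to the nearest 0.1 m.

97.6 m

Three-point gradient (reference MW-1): Δ to MW-2 = (185, 365, +0.87), Δ to MW-3 = (85, 360, +0.83).
∂h/∂x = +0.0002881, ∂h/∂y = +0.002238 (det = 35575).
h(439870, 5504029) = 97.37 + (+0.0002881)·(75) + (+0.002238)·(80) = 97.37 +0.022 +0.179 = 97.571 m.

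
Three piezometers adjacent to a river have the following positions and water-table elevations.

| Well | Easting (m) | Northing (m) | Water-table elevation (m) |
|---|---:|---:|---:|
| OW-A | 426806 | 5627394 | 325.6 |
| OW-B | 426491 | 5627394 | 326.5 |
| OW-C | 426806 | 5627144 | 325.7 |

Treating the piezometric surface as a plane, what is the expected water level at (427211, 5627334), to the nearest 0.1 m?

∂h/∂x = (326.5 − 325.6) / (426491 − 426806) = -0.002857
∂h/∂y = (325.7 − 325.6) / (5627144 − 5627394) = -0.0004000
h(427211, 5627334) = 325.6 + (-0.002857)·(405) + (-0.0004000)·(-60) = 325.6 -1.157 +0.024 = 324.467 m.

324.5 m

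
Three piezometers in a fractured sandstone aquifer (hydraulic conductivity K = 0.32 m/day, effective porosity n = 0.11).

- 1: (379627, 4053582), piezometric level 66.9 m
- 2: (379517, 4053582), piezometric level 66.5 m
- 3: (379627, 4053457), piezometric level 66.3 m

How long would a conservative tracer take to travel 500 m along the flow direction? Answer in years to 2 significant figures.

∂h/∂x = (66.5 − 66.9) / (379517 − 379627) = +0.003636
∂h/∂y = (66.3 − 66.9) / (4053457 − 4053582) = +0.004800
|∇h| = √(0.003636² + 0.004800²) = 0.006022
Seepage velocity v = K·i/n = 0.32 × 0.006022 / 0.11 = 0.01752 m/day.
t = 500 / 0.01752 = 2.854e+04 days = 78.1 years.

78 years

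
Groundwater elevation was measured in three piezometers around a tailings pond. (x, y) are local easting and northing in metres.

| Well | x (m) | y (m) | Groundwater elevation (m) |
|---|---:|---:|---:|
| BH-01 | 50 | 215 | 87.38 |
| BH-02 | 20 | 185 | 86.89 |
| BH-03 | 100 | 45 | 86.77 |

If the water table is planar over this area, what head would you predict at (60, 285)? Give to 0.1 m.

87.9 m

Differences from BH-01: to BH-02 (Δx, Δy, Δh) = (-30, -30, -0.49); to BH-03 = (50, -170, -0.61).
Determinant of the coordinate differences = (-30)·(-170) − 50·(-30) = 6600.
∂h/∂x = [(-0.49)·(-170) − (-0.61)·(-30)] / 6600 = +0.009848
∂h/∂y = [(-30)·(-0.61) − 50·(-0.49)] / 6600 = +0.006485
h(60, 285) = 87.38 + (+0.009848)·(10) + (+0.006485)·(70) = 87.38 +0.098 +0.454 = 87.932 m.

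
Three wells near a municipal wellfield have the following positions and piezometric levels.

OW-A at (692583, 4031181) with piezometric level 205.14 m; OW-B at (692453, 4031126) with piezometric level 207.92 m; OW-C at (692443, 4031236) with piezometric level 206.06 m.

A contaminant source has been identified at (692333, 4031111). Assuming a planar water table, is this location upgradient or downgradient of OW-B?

Taking OW-A as reference: OW-B−OW-A = (-130, -55, +2.78); OW-C−OW-A = (-140, 55, +0.92).
Determinant of the coordinate differences = (-130)·55 − (-140)·(-55) = -14850.
∂h/∂x = [(+2.78)·55 − (+0.92)·(-55)] / -14850 = -0.01370
∂h/∂y = [(-130)·(+0.92) − (-140)·(+2.78)] / -14850 = -0.01815
Head at (692333, 4031111) = 205.14 + (-0.01370)·(-250) + (-0.01815)·(-70) = 209.84 m.
That is higher than the 207.92 m at OW-B, so the point is upgradient.

upgradient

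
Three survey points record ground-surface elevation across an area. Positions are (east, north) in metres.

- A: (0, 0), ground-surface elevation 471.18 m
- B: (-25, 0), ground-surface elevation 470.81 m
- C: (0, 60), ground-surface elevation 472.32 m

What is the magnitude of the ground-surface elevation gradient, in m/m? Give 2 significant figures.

∂z/∂x = (470.81 − 471.18) / (-25 − 0) = +0.01480
∂z/∂y = (472.32 − 471.18) / (60 − 0) = +0.01900
|∇f| = √(0.01480² + 0.01900²) = 0.02408 m/m

0.024 m/m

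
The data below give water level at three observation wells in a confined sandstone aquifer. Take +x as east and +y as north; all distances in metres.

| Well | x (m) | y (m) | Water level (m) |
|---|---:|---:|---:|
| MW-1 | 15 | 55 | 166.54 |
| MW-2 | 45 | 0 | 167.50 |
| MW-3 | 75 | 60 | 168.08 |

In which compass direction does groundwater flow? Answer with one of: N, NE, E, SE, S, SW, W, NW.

W

Taking MW-1 as reference: MW-2−MW-1 = (30, -55, +0.96); MW-3−MW-1 = (60, 5, +1.54).
Solve a·Δx + b·Δy = Δh: det = 30·5 − 60·(-55) = 3450.
∂h/∂x = [(+0.96)·5 − (+1.54)·(-55)] / 3450 = +0.02594
∂h/∂y = [30·(+1.54) − 60·(+0.96)] / 3450 = -0.003304
Flow = −∇h = (-0.02594 east, +0.003304 north), which points west.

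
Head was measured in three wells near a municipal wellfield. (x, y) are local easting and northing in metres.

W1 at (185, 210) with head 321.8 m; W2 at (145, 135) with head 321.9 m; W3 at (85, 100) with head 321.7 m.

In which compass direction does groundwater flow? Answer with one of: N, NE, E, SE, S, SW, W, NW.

NW

Taking W1 as reference: W2−W1 = (-40, -75, +0.1); W3−W1 = (-100, -110, -0.1).
Solve a·Δx + b·Δy = Δh: det = (-40)·(-110) − (-100)·(-75) = -3100.
∂h/∂x = [(+0.1)·(-110) − (-0.1)·(-75)] / -3100 = +0.005968
∂h/∂y = [(-40)·(-0.1) − (-100)·(+0.1)] / -3100 = -0.004516
Flow = −∇h = (-0.005968 east, +0.004516 north), which points northwest.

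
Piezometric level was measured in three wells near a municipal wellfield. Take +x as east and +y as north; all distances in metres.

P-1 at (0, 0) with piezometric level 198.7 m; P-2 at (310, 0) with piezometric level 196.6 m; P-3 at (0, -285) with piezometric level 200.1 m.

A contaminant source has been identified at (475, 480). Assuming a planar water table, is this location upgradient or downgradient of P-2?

∂h/∂x = (196.6 − 198.7) / (310 − 0) = -0.006774
∂h/∂y = (200.1 − 198.7) / (-285 − 0) = -0.004912
Head at (475, 480) = 198.7 + (-0.006774)·(475) + (-0.004912)·(480) = 193.12 m.
That is lower than the 196.6 m at P-2, so the point is downgradient.

downgradient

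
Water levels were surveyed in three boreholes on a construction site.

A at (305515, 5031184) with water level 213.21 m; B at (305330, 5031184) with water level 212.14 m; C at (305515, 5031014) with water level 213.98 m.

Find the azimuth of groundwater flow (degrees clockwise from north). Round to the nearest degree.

∂h/∂x = (212.14 − 213.21) / (305330 − 305515) = +0.005784
∂h/∂y = (213.98 − 213.21) / (5031014 − 5031184) = -0.004529
Flow direction (−∇h) has components (-0.005784 E, +0.004529 N).
Azimuth = atan2(E, N) = atan2(-0.005784, +0.004529) = 308.1° ≈ 308°.

308°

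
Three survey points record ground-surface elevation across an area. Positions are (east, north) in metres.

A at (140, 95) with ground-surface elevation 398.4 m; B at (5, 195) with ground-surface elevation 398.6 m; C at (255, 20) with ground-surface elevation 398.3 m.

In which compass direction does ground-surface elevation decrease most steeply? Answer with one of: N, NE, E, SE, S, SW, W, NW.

With z = a·x + b·y + c and A as origin, the differences give:
  (-135)·a + 100·b = +0.2
  115·a + (-75)·b = -0.1
Eliminate b (×(-75) and ×100, subtract): -1375·a = -5.00 → a = ∂z/∂x = +0.003636
Back-substitute: b = ∂z/∂y = +0.006909.
Steepest decrease is along −∇f = (-0.003636 E, -0.006909 N) → southwest.

SW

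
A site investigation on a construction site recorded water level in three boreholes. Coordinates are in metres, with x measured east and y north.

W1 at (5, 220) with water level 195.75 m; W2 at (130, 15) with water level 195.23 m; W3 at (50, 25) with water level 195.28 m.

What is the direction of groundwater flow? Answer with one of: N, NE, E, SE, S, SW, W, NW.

With h = a·x + b·y + c and W1 as origin, the differences give:
  125·a + (-205)·b = -0.52
  45·a + (-195)·b = -0.47
Eliminate b (×(-195) and ×(-205), subtract): -15150·a = 5.050 → a = ∂h/∂x = -0.0003333
Back-substitute: b = ∂h/∂y = +0.002333.
Flow = −∇h = (+0.0003333 east, -0.002333 north), which points south.

S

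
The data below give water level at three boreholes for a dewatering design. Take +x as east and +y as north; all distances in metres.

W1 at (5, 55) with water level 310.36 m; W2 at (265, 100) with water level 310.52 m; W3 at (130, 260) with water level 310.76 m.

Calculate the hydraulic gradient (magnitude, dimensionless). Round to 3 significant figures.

0.00179

Taking W1 as reference: W2−W1 = (260, 45, +0.16); W3−W1 = (125, 205, +0.40).
Determinant of the coordinate differences = 260·205 − 125·45 = 47675.
∂h/∂x = [(+0.16)·205 − (+0.40)·45] / 47675 = +0.0003104
∂h/∂y = [260·(+0.40) − 125·(+0.16)] / 47675 = +0.001762
|∇h| = √(0.0003104² + 0.001762²) = 0.001789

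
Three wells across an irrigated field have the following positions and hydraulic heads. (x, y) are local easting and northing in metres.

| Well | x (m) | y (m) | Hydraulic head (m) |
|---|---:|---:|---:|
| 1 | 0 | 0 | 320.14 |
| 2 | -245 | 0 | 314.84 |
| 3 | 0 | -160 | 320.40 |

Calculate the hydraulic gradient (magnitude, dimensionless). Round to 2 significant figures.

∂h/∂x = (314.84 − 320.14) / (-245 − 0) = +0.02163
∂h/∂y = (320.40 − 320.14) / (-160 − 0) = -0.001625
|∇h| = √(0.02163² + -0.001625²) = 0.02169

0.022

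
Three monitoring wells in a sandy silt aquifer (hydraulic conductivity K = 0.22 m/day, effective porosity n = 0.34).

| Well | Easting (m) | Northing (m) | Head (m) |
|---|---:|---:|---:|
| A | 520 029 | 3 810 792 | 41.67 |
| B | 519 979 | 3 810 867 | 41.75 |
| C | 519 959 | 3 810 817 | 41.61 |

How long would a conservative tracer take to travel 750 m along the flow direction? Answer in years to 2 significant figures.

Differences from A: to B (Δx, Δy, Δh) = (-50, 75, +0.08); to C = (-70, 25, -0.06).
Determinant of the coordinate differences = (-50)·25 − (-70)·75 = 4000.
∂h/∂x = [(+0.08)·25 − (-0.06)·75] / 4000 = +0.001625
∂h/∂y = [(-50)·(-0.06) − (-70)·(+0.08)] / 4000 = +0.002150
|∇h| = √(0.001625² + 0.002150²) = 0.002695
Seepage velocity v = K·i/n = 0.22 × 0.002695 / 0.34 = 0.001744 m/day.
t = 750 / 0.001744 = 4.3e+05 days = 1.18e+03 years.

1200 years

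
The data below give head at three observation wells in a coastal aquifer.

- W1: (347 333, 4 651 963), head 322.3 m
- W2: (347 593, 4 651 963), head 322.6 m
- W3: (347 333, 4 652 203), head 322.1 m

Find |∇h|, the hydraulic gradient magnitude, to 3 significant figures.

0.00142

∂h/∂x = (322.6 − 322.3) / (347593 − 347333) = +0.001154
∂h/∂y = (322.1 − 322.3) / (4652203 − 4651963) = -0.0008333
|∇h| = √(0.001154² + -0.0008333²) = 0.001423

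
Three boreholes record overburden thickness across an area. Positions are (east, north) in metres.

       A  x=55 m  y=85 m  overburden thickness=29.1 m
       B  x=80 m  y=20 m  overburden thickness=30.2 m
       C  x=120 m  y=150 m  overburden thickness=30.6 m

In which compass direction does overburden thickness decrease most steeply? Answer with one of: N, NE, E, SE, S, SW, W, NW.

With d = a·x + b·y + c and A as origin, the differences give:
  25·a + (-65)·b = +1.1
  65·a + 65·b = +1.5
Eliminate b (×65 and ×(-65), subtract): 5850·a = 169.00 → a = ∂d/∂x = +0.02889
Back-substitute: b = ∂d/∂y = -0.005812.
Steepest decrease is along −∇f = (-0.02889 E, +0.005812 N) → west.

W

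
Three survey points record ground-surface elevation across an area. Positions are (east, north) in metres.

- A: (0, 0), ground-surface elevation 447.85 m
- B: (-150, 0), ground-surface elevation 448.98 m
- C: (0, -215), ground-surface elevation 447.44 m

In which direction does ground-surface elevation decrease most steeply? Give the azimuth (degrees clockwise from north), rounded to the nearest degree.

104°

∂z/∂x = (448.98 − 447.85) / (-150 − 0) = -0.007533
∂z/∂y = (447.44 − 447.85) / (-215 − 0) = +0.001907
Steepest decrease is along −∇f: components (+0.007533 E, -0.001907 N).
Azimuth = atan2(+0.007533, -0.001907) = 104.2° ≈ 104°.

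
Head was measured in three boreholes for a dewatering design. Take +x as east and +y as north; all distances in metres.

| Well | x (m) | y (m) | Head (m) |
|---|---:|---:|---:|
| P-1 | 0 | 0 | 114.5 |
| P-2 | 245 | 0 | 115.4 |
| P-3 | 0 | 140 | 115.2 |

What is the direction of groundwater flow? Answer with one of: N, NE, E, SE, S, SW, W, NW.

SW

∂h/∂x = (115.4 − 114.5) / (245 − 0) = +0.003673
∂h/∂y = (115.2 − 114.5) / (140 − 0) = +0.005000
Flow = −∇h = (-0.003673 east, -0.005000 north), which points southwest.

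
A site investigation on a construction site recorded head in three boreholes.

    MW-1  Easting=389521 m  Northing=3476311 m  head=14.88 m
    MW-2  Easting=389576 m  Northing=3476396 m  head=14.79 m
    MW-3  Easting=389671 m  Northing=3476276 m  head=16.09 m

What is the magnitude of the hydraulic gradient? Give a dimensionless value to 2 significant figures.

0.0087

Differences from MW-1: to MW-2 (Δx, Δy, Δh) = (55, 85, -0.09); to MW-3 = (150, -35, +1.21).
Solve a·Δx + b·Δy = Δh: det = 55·(-35) − 150·85 = -14675.
∂h/∂x = [(-0.09)·(-35) − (+1.21)·85] / -14675 = +0.006794
∂h/∂y = [55·(+1.21) − 150·(-0.09)] / -14675 = -0.005455
|∇h| = √(0.006794² + -0.005455²) = 0.008713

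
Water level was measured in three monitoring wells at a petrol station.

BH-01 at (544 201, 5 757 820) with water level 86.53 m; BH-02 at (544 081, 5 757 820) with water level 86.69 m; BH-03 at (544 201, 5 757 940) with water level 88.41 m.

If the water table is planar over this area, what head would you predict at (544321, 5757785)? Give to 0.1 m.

∂h/∂x = (86.69 − 86.53) / (544081 − 544201) = -0.001333
∂h/∂y = (88.41 − 86.53) / (5757940 − 5757820) = +0.01567
h(544321, 5757785) = 86.53 + (-0.001333)·(120) + (+0.01567)·(-35) = 86.53 -0.160 -0.548 = 85.822 m.

85.8 m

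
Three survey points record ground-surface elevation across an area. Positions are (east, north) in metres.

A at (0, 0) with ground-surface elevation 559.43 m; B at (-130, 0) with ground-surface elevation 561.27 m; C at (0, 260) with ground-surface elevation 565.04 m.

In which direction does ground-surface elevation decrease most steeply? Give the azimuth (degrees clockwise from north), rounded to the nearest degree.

∂z/∂x = (561.27 − 559.43) / (-130 − 0) = -0.01415
∂z/∂y = (565.04 − 559.43) / (260 − 0) = +0.02158
Steepest decrease is along −∇f: components (+0.01415 E, -0.02158 N).
Azimuth = atan2(+0.01415, -0.02158) = 146.7° ≈ 147°.

147°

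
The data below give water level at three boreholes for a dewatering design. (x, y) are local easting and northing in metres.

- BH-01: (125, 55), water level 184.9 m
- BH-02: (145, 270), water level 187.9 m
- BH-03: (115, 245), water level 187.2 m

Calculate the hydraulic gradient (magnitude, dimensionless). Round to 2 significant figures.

Differences from BH-01: to BH-02 (Δx, Δy, Δh) = (20, 215, +3.0); to BH-03 = (-10, 190, +2.3).
Solve a·Δx + b·Δy = Δh: det = 20·190 − (-10)·215 = 5950.
∂h/∂x = [(+3.0)·190 − (+2.3)·215] / 5950 = +0.01269
∂h/∂y = [20·(+2.3) − (-10)·(+3.0)] / 5950 = +0.01277
|∇h| = √(0.01269² + 0.01277²) = 0.018

0.018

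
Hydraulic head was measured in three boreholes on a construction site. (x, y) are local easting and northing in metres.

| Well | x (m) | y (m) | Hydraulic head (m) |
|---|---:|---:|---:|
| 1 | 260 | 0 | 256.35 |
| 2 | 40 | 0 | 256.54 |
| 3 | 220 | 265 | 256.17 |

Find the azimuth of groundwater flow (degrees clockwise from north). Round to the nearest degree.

047°

With h = a·x + b·y + c and 1 as origin, the differences give:
  (-220)·a + 0·b = +0.19
  (-40)·a + 265·b = -0.18
Eliminate b (×265 and ×0, subtract): -58300·a = 50.350 → a = ∂h/∂x = -0.0008636
Back-substitute: b = ∂h/∂y = -0.0008096.
Flow direction (−∇h) has components (+0.0008636 E, +0.0008096 N).
Azimuth = atan2(E, N) = atan2(+0.0008636, +0.0008096) = 46.8° ≈ 047°.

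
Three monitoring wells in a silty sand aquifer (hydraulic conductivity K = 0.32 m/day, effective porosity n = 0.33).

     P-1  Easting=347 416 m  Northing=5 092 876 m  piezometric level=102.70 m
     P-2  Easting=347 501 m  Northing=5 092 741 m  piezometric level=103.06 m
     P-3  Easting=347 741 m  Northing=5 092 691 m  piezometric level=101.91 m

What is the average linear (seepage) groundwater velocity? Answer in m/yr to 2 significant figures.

Three-point gradient (reference P-1): Δ to P-2 = (85, -135, +0.36), Δ to P-3 = (325, -185, -0.79).
∂h/∂x = -0.006155, ∂h/∂y = -0.006542 (det = 28150).
|∇h| = √(-0.006155² + -0.006542²) = 0.008982
Seepage velocity v = K·i/n = 0.32 × 0.008982 / 0.33 = 0.00871 m/day = 3.181 m/yr.

3.2 m/yr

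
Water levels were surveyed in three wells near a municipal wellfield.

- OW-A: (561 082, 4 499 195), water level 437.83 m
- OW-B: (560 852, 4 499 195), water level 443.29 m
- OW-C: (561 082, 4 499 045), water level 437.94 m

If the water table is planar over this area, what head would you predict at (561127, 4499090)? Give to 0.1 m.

436.8 m

∂h/∂x = (443.29 − 437.83) / (560852 − 561082) = -0.02374
∂h/∂y = (437.94 − 437.83) / (4499045 − 4499195) = -0.0007333
h(561127, 4499090) = 437.83 + (-0.02374)·(45) + (-0.0007333)·(-105) = 437.83 -1.068 +0.077 = 436.839 m.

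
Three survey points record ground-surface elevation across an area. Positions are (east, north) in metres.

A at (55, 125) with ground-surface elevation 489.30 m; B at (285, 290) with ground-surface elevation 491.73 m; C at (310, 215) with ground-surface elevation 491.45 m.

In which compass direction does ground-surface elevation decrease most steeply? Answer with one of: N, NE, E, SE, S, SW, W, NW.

Taking A as reference: B−A = (230, 165, +2.43); C−A = (255, 90, +2.15).
Determinant of the coordinate differences = 230·90 − 255·165 = -21375.
∂z/∂x = [(+2.43)·90 − (+2.15)·165] / -21375 = +0.006365
∂z/∂y = [230·(+2.15) − 255·(+2.43)] / -21375 = +0.005855
Steepest decrease is along −∇f = (-0.006365 E, -0.005855 N) → southwest.

SW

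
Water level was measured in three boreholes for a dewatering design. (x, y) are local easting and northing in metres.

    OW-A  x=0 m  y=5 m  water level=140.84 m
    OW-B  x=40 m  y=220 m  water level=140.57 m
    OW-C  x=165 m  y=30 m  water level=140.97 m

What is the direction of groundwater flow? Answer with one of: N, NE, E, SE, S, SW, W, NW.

With h = a·x + b·y + c and OW-A as origin, the differences give:
  40·a + 215·b = -0.27
  165·a + 25·b = +0.13
Eliminate b (×25 and ×215, subtract): -34475·a = -34.700 → a = ∂h/∂x = +0.001007
Back-substitute: b = ∂h/∂y = -0.001443.
Flow = −∇h = (-0.001007 east, +0.001443 north), which points northwest.

NW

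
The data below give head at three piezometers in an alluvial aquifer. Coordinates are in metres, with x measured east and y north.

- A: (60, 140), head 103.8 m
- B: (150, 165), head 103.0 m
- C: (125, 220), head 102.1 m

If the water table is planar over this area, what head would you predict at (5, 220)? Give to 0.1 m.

With h = a·x + b·y + c and A as origin, the differences give:
  90·a + 25·b = -0.8
  65·a + 80·b = -1.7
Eliminate b (×80 and ×25, subtract): 5575·a = -21.50 → a = ∂h/∂x = -0.003857
Back-substitute: b = ∂h/∂y = -0.01812.
h(5, 220) = 103.8 + (-0.003857)·(-55) + (-0.01812)·(80) = 103.8 +0.212 -1.449 = 102.563 m.

102.6 m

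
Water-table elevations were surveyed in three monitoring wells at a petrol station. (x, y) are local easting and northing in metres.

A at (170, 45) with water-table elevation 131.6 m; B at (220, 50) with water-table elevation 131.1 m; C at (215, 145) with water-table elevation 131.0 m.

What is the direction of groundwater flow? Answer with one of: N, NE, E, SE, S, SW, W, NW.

Three-point gradient (reference A): Δ to B = (50, 5, -0.5), Δ to C = (45, 100, -0.6).
∂h/∂x = -0.009843, ∂h/∂y = -0.001571 (det = 4775).
Flow = −∇h = (+0.009843 east, +0.001571 north), which points east.

E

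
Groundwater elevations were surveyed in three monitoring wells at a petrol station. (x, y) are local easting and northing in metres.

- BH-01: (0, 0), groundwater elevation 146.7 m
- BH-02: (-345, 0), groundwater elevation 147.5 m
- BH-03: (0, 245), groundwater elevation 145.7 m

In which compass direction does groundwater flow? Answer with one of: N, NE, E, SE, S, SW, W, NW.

NE

∂h/∂x = (147.5 − 146.7) / (-345 − 0) = -0.002319
∂h/∂y = (145.7 − 146.7) / (245 − 0) = -0.004082
Flow = −∇h = (+0.002319 east, +0.004082 north), which points northeast.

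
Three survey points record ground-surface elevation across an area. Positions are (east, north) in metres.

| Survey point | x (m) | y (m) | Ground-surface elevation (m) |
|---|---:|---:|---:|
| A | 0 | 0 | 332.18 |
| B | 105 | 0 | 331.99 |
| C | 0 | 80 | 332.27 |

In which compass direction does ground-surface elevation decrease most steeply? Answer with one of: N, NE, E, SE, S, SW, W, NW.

∂z/∂x = (331.99 − 332.18) / (105 − 0) = -0.001810
∂z/∂y = (332.27 − 332.18) / (80 − 0) = +0.001125
Steepest decrease is along −∇f = (+0.001810 E, -0.001125 N) → southeast.

SE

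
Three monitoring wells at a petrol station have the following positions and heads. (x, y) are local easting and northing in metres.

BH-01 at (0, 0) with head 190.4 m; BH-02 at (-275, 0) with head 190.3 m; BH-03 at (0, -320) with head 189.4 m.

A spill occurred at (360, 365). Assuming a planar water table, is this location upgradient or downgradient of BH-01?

∂h/∂x = (190.3 − 190.4) / (-275 − 0) = +0.0003636
∂h/∂y = (189.4 − 190.4) / (-320 − 0) = +0.003125
Head at (360, 365) = 190.4 + (+0.0003636)·(360) + (+0.003125)·(365) = 191.67 m.
That is higher than the 190.4 m at BH-01, so the point is upgradient.

upgradient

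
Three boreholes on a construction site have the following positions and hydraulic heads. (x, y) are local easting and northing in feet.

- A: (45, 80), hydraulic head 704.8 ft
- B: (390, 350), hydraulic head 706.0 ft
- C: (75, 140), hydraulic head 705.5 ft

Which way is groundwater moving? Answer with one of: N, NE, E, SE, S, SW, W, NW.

Taking A as reference: B−A = (345, 270, +1.2); C−A = (30, 60, +0.7).
Solve a·Δx + b·Δy = Δh: det = 345·60 − 30·270 = 12600.
∂h/∂x = [(+1.2)·60 − (+0.7)·270] / 12600 = -0.009286
∂h/∂y = [345·(+0.7) − 30·(+1.2)] / 12600 = +0.01631
Flow = −∇h = (+0.009286 east, -0.01631 north), which points southeast.

SE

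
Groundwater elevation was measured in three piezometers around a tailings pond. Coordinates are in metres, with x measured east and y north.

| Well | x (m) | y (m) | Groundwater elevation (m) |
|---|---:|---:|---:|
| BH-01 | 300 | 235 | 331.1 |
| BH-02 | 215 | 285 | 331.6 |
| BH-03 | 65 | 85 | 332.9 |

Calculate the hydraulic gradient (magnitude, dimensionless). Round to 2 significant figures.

Differences from BH-01: to BH-02 (Δx, Δy, Δh) = (-85, 50, +0.5); to BH-03 = (-235, -150, +1.8).
Solve a·Δx + b·Δy = Δh: det = (-85)·(-150) − (-235)·50 = 24500.
∂h/∂x = [(+0.5)·(-150) − (+1.8)·50] / 24500 = -0.006735
∂h/∂y = [(-85)·(+1.8) − (-235)·(+0.5)] / 24500 = -0.001449
|∇h| = √(-0.006735² + -0.001449²) = 0.006889

0.0069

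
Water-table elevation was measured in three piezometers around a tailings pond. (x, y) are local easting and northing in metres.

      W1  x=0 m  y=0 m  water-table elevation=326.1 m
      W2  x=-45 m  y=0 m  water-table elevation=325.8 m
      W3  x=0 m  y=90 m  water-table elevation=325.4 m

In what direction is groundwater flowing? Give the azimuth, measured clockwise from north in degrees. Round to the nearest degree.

∂h/∂x = (325.8 − 326.1) / (-45 − 0) = +0.006667
∂h/∂y = (325.4 − 326.1) / (90 − 0) = -0.007778
Flow direction (−∇h) has components (-0.006667 E, +0.007778 N).
Azimuth = atan2(E, N) = atan2(-0.006667, +0.007778) = 319.4° ≈ 319°.

319°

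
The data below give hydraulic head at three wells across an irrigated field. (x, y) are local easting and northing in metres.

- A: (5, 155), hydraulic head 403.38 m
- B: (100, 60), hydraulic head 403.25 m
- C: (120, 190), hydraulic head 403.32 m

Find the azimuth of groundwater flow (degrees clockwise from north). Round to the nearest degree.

Three-point gradient (reference A): Δ to B = (95, -95, -0.13), Δ to C = (115, 35, -0.06).
∂h/∂x = -0.0007193, ∂h/∂y = +0.0006491 (det = 14250).
Flow direction (−∇h) has components (+0.0007193 E, -0.0006491 N).
Azimuth = atan2(E, N) = atan2(+0.0007193, -0.0006491) = 132.1° ≈ 132°.

132°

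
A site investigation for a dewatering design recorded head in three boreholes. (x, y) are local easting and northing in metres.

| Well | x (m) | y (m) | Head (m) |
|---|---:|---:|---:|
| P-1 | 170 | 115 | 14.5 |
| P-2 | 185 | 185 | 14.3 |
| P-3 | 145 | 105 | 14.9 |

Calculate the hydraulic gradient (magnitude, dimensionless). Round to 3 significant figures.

Taking P-1 as reference: P-2−P-1 = (15, 70, -0.2); P-3−P-1 = (-25, -10, +0.4).
Determinant of the coordinate differences = 15·(-10) − (-25)·70 = 1600.
∂h/∂x = [(-0.2)·(-10) − (+0.4)·70] / 1600 = -0.01625
∂h/∂y = [15·(+0.4) − (-25)·(-0.2)] / 1600 = +0.0006250
|∇h| = √(-0.01625² + 0.0006250²) = 0.01626

0.0163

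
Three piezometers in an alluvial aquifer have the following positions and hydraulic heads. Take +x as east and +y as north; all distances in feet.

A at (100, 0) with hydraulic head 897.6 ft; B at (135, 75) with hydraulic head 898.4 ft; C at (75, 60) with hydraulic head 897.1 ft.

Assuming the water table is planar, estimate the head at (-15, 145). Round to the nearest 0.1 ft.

895.2 ft

Taking A as reference: B−A = (35, 75, +0.8); C−A = (-25, 60, -0.5).
Solve a·Δx + b·Δy = Δh: det = 35·60 − (-25)·75 = 3975.
∂h/∂x = [(+0.8)·60 − (-0.5)·75] / 3975 = +0.02151
∂h/∂y = [35·(-0.5) − (-25)·(+0.8)] / 3975 = +0.0006289
h(-15, 145) = 897.6 + (+0.02151)·(-115) + (+0.0006289)·(145) = 897.6 -2.474 +0.091 = 895.218 ft.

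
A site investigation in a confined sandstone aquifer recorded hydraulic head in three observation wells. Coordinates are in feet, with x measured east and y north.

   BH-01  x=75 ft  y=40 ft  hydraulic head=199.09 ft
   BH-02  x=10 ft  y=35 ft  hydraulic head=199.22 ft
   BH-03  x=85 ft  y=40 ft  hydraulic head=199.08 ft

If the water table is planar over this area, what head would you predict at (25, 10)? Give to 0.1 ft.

199.5 ft

With h = a·x + b·y + c and BH-01 as origin, the differences give:
  (-65)·a + (-5)·b = +0.13
  10·a + 0·b = -0.01
Eliminate b (×0 and ×(-5), subtract): 50·a = -0.050 → a = ∂h/∂x = -0.0010000
Back-substitute: b = ∂h/∂y = -0.01300.
h(25, 10) = 199.09 + (-0.0010000)·(-50) + (-0.01300)·(-30) = 199.09 +0.050 +0.390 = 199.530 ft.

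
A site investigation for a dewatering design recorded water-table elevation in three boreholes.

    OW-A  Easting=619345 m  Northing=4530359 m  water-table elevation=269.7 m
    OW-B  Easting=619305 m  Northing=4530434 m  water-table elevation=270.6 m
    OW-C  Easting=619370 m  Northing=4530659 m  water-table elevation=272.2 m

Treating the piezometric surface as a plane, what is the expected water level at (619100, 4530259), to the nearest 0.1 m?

270.3 m

With h = a·x + b·y + c and OW-A as origin, the differences give:
  (-40)·a + 75·b = +0.9
  25·a + 300·b = +2.5
Eliminate b (×300 and ×75, subtract): -13875·a = 82.50 → a = ∂h/∂x = -0.005946
Back-substitute: b = ∂h/∂y = +0.008829.
h(619100, 4530259) = 269.7 + (-0.005946)·(-245) + (+0.008829)·(-100) = 269.7 +1.457 -0.883 = 270.274 m.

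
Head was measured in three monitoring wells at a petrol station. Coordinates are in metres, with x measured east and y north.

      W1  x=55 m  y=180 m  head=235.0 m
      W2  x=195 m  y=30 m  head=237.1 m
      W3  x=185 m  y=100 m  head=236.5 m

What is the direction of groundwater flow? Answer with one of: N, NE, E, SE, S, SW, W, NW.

NW

With h = a·x + b·y + c and W1 as origin, the differences give:
  140·a + (-150)·b = +2.1
  130·a + (-80)·b = +1.5
Eliminate b (×(-80) and ×(-150), subtract): 8300·a = 57.00 → a = ∂h/∂x = +0.006867
Back-substitute: b = ∂h/∂y = -0.007590.
Flow = −∇h = (-0.006867 east, +0.007590 north), which points northwest.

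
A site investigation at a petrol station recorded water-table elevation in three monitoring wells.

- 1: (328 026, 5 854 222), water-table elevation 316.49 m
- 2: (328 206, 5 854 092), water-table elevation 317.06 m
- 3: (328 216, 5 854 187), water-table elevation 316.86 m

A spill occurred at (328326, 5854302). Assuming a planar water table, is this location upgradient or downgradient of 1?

upgradient

Differences from 1: to 2 (Δx, Δy, Δh) = (180, -130, +0.57); to 3 = (190, -35, +0.37).
Determinant of the coordinate differences = 180·(-35) − 190·(-130) = 18400.
∂h/∂x = [(+0.57)·(-35) − (+0.37)·(-130)] / 18400 = +0.001530
∂h/∂y = [180·(+0.37) − 190·(+0.57)] / 18400 = -0.002266
Head at (328326, 5854302) = 316.49 + (+0.001530)·(300) + (-0.002266)·(80) = 316.77 m.
That is higher than the 316.49 m at 1, so the point is upgradient.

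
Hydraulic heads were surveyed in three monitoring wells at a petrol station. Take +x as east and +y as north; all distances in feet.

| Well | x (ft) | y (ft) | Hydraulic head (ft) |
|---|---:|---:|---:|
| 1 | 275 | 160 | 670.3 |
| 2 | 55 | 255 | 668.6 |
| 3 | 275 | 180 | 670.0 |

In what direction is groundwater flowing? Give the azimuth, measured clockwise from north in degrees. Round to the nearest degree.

With h = a·x + b·y + c and 1 as origin, the differences give:
  (-220)·a + 95·b = -1.7
  0·a + 20·b = -0.3
Eliminate b (×20 and ×95, subtract): -4400·a = -5.50 → a = ∂h/∂x = +0.001250
Back-substitute: b = ∂h/∂y = -0.01500.
Flow direction (−∇h) has components (-0.001250 E, +0.01500 N).
Azimuth = atan2(E, N) = atan2(-0.001250, +0.01500) = 355.2° ≈ 355°.

355°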